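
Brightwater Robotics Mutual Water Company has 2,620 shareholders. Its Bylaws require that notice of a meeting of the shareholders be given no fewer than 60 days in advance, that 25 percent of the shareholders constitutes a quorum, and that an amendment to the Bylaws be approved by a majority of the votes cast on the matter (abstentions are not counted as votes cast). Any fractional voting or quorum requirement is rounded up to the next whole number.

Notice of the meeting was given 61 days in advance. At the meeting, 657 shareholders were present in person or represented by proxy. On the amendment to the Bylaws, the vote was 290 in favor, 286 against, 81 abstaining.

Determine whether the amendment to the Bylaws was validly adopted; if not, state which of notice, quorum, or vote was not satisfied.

Valid — all requirements satisfied.

Notice: 61 days given; 60 required. Satisfied.
Quorum: 25% of 2,620 = 655; 657 present. Satisfied.
Vote: requires a majority of the votes cast (657 − 81 abstaining = 576); a majority of 576 is 289, so 289 needed; 290 in favor. Satisfied.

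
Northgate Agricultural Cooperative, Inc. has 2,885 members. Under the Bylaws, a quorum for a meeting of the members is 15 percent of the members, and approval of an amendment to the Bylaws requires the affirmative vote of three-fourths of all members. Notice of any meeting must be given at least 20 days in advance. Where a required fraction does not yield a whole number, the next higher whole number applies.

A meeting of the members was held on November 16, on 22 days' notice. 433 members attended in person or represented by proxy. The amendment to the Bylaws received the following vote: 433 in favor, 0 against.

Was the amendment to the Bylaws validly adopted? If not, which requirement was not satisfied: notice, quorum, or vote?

Notice: 22 days given; 20 required. Satisfied.
Quorum: 15% of 2,885 = 432.75, rounded up to 433; 433 present. Satisfied.
Vote: requires three-fourths of all members (2,885); 3/4 of 2885 = 2163.75, rounded up to 2164, so 2,164 needed; 433 in favor. Not satisfied.

Invalid — vote requirement not satisfied.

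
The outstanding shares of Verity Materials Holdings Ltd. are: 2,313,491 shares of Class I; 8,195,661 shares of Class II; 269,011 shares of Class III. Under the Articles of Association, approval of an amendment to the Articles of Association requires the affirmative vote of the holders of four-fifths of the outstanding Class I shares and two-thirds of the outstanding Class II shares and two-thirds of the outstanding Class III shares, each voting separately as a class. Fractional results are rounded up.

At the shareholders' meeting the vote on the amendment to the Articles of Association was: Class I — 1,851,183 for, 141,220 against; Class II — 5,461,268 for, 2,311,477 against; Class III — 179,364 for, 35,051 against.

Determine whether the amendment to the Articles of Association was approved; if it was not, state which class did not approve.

Not approved — the Class II shares did not give the required vote.

Class I: 4/5 of 2313491 = 1850792.80, rounded up to 1850793; 1,850,793 required, 1,851,183 in favor — approved.
Class II: 2/3 of 8195661 = 5463774; 5,463,774 required, 5,461,268 in favor — not approved.
Class III: 2/3 of 269011 = 179340.67, rounded up to 179341; 179,341 required, 179,364 in favor — approved.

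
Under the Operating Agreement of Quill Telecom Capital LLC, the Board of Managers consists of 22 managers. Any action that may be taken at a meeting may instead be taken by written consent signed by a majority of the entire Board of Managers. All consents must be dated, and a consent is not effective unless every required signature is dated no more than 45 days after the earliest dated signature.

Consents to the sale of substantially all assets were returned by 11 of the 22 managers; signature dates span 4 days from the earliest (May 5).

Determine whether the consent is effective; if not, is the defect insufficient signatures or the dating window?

Not effective — insufficient signatures.

Signatures required: a majority of 22 — a majority of 22 is 12, so 12 needed; 11 signed. Insufficient.
Dating window: the latest signature is 4 days after the earliest; the limit is 45 days. Within the window.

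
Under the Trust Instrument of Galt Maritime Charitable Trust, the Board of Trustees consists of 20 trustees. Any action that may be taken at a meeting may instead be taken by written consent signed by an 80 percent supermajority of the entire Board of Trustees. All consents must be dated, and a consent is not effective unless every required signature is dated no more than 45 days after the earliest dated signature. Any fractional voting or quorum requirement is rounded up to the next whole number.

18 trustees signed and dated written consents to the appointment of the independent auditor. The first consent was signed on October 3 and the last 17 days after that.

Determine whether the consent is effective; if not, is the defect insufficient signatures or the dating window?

Signatures required: an 80 percent supermajority of 20 — 4/5 of 20 = 16, so 16 needed; 18 signed. Sufficient.
Dating window: the latest signature is 17 days after the earliest; the limit is 45 days. Within the window.

Effective — both the signature and dating-window requirements are satisfied.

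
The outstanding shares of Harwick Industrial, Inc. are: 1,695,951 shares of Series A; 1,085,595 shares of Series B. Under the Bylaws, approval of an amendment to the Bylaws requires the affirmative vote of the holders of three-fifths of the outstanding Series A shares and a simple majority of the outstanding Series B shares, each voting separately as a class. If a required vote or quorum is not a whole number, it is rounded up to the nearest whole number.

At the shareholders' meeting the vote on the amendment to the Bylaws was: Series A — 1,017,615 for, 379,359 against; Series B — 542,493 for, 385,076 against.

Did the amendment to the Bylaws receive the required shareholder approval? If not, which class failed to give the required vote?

Series A: 3/5 of 1695951 = 1017570.60, rounded up to 1017571; 1,017,571 required, 1,017,615 in favor — approved.
Series B: a majority of 1085595 is 542798; 542,798 required, 542,493 in favor — not approved.

Not approved — the Series B shares did not give the required vote.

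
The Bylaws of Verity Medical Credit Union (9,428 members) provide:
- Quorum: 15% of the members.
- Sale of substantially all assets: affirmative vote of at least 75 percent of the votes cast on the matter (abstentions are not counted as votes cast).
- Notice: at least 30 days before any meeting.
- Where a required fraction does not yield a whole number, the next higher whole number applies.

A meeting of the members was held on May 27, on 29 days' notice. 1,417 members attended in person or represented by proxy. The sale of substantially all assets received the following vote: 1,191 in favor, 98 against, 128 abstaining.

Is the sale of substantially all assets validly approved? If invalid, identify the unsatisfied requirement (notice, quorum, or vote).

Invalid — notice requirement not satisfied.

Notice: 29 days given; 30 required. Not satisfied.
Quorum: 15% of 9,428 = 1,414.20, rounded up to 1,415; 1,417 present. Satisfied.
Vote: requires three-fourths of the votes cast (1,417 − 128 abstaining = 1,289); 3/4 of 1289 = 966.75, rounded up to 967, so 967 needed; 1,191 in favor. Satisfied.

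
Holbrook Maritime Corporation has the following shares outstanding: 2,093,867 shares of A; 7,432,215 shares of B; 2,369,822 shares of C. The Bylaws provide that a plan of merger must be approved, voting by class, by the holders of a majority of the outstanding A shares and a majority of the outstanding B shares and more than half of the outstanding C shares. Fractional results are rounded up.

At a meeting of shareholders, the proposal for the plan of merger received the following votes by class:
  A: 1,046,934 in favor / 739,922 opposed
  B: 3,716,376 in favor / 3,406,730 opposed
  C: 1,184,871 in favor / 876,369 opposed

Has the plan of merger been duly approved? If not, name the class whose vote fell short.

A: a majority of 2093867 is 1046934; 1,046,934 required, 1,046,934 in favor — approved.
B: a majority of 7432215 is 3716108; 3,716,108 required, 3,716,376 in favor — approved.
C: a majority of 2369822 is 1184912; 1,184,912 required, 1,184,871 in favor — not approved.

Not approved — the C shares did not give the required vote.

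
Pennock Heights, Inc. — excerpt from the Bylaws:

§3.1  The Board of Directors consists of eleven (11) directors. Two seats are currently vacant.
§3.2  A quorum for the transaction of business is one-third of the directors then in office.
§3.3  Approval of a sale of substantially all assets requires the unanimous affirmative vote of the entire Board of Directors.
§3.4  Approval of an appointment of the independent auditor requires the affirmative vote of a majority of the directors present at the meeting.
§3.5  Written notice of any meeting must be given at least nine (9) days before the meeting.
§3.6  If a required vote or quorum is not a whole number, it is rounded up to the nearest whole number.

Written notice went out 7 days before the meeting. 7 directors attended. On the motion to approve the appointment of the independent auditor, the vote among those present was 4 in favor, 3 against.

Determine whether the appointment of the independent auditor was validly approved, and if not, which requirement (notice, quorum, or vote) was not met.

Notice: 7 days given; 9 required (7 < 9). Not satisfied.
Quorum: 7 present; quorum is 3. Satisfied.
Vote: the appointment of the independent auditor requires a majority of the directors present (7). A majority of 7 is 4, so 4 affirmative votes are needed; 4 voted in favor. Satisfied.

Invalid — notice requirement not satisfied.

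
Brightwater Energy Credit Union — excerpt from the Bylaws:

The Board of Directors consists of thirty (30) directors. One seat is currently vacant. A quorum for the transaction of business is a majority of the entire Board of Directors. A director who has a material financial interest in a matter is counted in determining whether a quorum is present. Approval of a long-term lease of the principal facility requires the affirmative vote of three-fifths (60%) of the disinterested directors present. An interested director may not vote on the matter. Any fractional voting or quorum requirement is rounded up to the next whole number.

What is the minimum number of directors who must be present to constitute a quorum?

A majority of 30 is 16.

16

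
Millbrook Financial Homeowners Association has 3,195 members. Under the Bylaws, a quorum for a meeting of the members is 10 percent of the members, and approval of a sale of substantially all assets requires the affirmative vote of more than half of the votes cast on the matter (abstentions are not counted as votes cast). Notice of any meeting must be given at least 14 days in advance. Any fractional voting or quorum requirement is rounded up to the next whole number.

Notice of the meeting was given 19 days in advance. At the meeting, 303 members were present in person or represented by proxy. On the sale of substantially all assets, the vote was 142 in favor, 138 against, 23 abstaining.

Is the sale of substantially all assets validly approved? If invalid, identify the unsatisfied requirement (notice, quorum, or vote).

Notice: 19 days given; 14 required. Satisfied.
Quorum: 10% of 3,195 = 319.50, rounded up to 320; 303 present. Not satisfied.
Vote: requires a majority of the votes cast (303 − 23 abstaining = 280); a majority of 280 is 141, so 141 needed; 142 in favor. Satisfied.

Invalid — quorum requirement not satisfied.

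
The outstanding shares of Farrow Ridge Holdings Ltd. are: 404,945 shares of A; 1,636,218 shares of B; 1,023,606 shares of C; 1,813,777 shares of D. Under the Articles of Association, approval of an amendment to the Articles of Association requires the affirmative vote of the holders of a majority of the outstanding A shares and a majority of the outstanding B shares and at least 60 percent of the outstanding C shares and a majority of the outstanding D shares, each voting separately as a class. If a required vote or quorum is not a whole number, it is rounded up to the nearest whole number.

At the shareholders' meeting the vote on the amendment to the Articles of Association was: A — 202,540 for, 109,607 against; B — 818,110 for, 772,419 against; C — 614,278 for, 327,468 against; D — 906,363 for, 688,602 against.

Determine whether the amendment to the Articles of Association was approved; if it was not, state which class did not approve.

Not approved — the D shares did not give the required vote.

A: a majority of 404945 is 202473; 202,473 required, 202,540 in favor — approved.
B: a majority of 1636218 is 818110; 818,110 required, 818,110 in favor — approved.
C: 3/5 of 1023606 = 614163.60, rounded up to 614164; 614,164 required, 614,278 in favor — approved.
D: a majority of 1813777 is 906889; 906,889 required, 906,363 in favor — not approved.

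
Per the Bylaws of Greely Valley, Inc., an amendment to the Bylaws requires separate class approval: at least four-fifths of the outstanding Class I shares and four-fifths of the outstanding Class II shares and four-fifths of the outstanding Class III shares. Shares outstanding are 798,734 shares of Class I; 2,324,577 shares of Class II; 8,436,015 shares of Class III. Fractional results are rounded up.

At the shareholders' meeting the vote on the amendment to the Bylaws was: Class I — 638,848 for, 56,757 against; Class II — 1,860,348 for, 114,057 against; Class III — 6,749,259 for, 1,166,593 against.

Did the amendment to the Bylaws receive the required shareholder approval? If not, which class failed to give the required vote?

Not approved — the Class I shares did not give the required vote.

Class I: 4/5 of 798734 = 638987.20, rounded up to 638988; 638,988 required, 638,848 in favor — not approved.
Class II: 4/5 of 2324577 = 1859661.60, rounded up to 1859662; 1,859,662 required, 1,860,348 in favor — approved.
Class III: 4/5 of 8436015 = 6748812; 6,748,812 required, 6,749,259 in favor — approved.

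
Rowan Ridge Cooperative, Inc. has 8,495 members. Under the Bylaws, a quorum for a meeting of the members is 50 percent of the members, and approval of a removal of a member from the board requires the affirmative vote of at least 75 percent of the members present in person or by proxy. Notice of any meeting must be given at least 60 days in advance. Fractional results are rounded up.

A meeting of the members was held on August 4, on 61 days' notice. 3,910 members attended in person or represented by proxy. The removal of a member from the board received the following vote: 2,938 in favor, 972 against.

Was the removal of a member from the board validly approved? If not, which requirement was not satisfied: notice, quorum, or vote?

Notice: 61 days given; 60 required. Satisfied.
Quorum: 50% of 8,495 = 4,247.50, rounded up to 4,248; 3,910 present. Not satisfied.
Vote: requires three-fourths of those present (3,910); 3/4 of 3910 = 2932.50, rounded up to 2933, so 2,933 needed; 2,938 in favor. Satisfied.

Invalid — quorum requirement not satisfied.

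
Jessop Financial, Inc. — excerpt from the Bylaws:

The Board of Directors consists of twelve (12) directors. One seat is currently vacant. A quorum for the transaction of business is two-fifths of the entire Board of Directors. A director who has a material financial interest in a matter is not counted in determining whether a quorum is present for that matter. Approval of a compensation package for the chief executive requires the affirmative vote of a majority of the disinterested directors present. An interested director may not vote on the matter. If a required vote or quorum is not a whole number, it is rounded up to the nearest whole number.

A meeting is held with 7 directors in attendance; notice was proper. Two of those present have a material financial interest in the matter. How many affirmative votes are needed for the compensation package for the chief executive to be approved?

The compensation package for the chief executive requires a majority of the disinterested directors present (7 − 2 = 5).
A majority of 5 is 3.

3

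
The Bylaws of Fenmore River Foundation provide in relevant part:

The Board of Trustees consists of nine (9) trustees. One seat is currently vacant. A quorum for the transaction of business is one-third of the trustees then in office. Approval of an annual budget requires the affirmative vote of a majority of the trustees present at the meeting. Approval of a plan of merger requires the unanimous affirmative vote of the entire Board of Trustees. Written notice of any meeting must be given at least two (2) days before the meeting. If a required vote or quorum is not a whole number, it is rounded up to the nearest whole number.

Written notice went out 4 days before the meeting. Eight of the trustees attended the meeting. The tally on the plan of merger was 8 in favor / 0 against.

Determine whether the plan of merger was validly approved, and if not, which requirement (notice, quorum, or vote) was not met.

Notice: 4 days given; 2 required (4 ≥ 2). Satisfied.
Quorum: 8 present; quorum is 3. Satisfied.
Vote: the plan of merger requires the unanimous vote of the entire Board of Trustees (9). Unanimous means all 9, so 9 affirmative votes are needed; 8 voted in favor. Not satisfied.

Invalid — vote requirement not satisfied.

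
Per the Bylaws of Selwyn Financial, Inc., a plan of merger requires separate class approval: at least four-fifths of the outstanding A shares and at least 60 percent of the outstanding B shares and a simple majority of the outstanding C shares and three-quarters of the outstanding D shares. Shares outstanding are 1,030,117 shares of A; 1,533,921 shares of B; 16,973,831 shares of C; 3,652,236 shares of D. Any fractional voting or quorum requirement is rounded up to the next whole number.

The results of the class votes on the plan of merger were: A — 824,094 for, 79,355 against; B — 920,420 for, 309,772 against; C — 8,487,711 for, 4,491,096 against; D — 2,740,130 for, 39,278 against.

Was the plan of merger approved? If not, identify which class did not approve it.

Approved — every class gave the required vote.

A: 4/5 of 1030117 = 824093.60, rounded up to 824094; 824,094 required, 824,094 in favor — approved.
B: 3/5 of 1533921 = 920352.60, rounded up to 920353; 920,353 required, 920,420 in favor — approved.
C: a majority of 16973831 is 8486916; 8,486,916 required, 8,487,711 in favor — approved.
D: 3/4 of 3652236 = 2739177; 2,739,177 required, 2,740,130 in favor — approved.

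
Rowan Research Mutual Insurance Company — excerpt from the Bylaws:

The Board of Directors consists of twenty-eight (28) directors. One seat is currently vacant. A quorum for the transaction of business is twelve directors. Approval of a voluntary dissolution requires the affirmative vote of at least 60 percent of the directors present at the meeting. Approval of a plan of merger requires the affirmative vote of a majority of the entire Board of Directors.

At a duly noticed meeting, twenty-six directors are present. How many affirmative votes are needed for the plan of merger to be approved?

15

The plan of merger requires a majority of the entire Board of Directors (28).
A majority of 28 is 15.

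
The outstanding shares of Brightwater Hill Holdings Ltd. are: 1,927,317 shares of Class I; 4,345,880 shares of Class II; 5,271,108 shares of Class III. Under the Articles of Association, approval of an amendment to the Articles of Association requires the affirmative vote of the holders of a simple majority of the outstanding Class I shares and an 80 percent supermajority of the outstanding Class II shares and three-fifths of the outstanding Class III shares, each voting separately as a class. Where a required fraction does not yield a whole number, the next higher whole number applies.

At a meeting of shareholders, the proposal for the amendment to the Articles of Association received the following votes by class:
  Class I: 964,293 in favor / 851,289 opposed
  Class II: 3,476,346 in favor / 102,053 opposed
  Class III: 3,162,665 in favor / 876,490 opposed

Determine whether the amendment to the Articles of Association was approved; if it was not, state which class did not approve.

Not approved — the Class II shares did not give the required vote.

Class I: a majority of 1927317 is 963659; 963,659 required, 964,293 in favor — approved.
Class II: 4/5 of 4345880 = 3476704; 3,476,704 required, 3,476,346 in favor — not approved.
Class III: 3/5 of 5271108 = 3162664.80, rounded up to 3162665; 3,162,665 required, 3,162,665 in favor — approved.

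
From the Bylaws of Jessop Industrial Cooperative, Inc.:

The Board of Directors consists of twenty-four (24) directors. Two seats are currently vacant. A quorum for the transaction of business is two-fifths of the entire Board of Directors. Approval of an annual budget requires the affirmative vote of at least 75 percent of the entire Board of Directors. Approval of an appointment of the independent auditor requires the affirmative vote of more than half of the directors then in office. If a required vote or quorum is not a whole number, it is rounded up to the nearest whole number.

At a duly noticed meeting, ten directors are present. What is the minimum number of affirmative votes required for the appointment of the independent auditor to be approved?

12

The appointment of the independent auditor requires a majority of the directors then in office (22).
A majority of 22 is 12.
(Only 10 can vote, so the appointment of the independent auditor cannot pass at this meeting, but the required vote is still 12.)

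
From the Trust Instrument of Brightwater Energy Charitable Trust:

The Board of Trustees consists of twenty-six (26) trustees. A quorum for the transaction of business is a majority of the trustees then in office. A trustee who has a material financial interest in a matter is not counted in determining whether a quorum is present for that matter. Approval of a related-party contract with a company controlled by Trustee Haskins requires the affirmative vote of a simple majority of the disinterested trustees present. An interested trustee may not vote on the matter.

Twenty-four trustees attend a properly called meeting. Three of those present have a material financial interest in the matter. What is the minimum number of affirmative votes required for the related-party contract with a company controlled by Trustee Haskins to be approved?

11

The related-party contract with a company controlled by Trustee Haskins requires a majority of the disinterested trustees present (24 − 3 = 21).
A majority of 21 is 11.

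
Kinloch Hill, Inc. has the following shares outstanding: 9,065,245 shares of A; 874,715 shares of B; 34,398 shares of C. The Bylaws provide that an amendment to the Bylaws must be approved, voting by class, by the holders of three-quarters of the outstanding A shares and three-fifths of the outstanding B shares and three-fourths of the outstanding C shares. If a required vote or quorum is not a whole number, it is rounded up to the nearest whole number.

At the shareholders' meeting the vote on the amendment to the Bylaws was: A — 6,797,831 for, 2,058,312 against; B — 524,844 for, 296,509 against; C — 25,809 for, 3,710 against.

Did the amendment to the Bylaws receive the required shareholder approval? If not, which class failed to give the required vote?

A: 3/4 of 9065245 = 6798933.75, rounded up to 6798934; 6,798,934 required, 6,797,831 in favor — not approved.
B: 3/5 of 874715 = 524829; 524,829 required, 524,844 in favor — approved.
C: 3/4 of 34398 = 25798.50, rounded up to 25799; 25,799 required, 25,809 in favor — approved.

Not approved — the A shares did not give the required vote.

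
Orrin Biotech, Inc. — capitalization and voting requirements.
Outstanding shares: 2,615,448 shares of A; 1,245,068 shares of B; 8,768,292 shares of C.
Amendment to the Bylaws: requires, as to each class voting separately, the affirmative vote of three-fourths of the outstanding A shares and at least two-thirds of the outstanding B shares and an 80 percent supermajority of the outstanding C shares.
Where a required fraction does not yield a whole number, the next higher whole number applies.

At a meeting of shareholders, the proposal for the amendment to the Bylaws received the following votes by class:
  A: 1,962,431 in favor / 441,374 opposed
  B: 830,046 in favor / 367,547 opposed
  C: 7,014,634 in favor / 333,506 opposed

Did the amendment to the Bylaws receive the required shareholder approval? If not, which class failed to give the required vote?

A: 3/4 of 2615448 = 1961586; 1,961,586 required, 1,962,431 in favor — approved.
B: 2/3 of 1245068 = 830045.33, rounded up to 830046; 830,046 required, 830,046 in favor — approved.
C: 4/5 of 8768292 = 7014633.60, rounded up to 7014634; 7,014,634 required, 7,014,634 in favor — approved.

Approved — every class gave the required vote.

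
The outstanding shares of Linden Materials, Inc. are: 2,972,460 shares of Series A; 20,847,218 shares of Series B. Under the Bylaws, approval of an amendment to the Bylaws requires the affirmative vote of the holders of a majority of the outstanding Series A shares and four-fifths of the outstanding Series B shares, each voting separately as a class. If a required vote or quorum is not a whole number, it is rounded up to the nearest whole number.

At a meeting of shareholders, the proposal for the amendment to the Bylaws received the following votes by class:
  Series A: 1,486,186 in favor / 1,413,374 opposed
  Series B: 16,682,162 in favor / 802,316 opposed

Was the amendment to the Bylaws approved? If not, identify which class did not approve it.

Not approved — the Series A shares did not give the required vote.

Series A: a majority of 2972460 is 1486231; 1,486,231 required, 1,486,186 in favor — not approved.
Series B: 4/5 of 20847218 = 16677774.40, rounded up to 16677775; 16,677,775 required, 16,682,162 in favor — approved.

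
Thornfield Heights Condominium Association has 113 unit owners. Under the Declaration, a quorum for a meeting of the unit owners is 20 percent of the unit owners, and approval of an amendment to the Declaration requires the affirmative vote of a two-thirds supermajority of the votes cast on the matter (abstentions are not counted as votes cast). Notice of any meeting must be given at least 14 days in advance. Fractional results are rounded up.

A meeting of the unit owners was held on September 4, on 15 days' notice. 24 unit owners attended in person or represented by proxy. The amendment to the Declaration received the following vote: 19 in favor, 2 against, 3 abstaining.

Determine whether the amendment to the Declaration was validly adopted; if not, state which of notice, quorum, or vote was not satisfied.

Valid — all requirements satisfied.

Notice: 15 days given; 14 required. Satisfied.
Quorum: 20% of 113 = 22.60, rounded up to 23; 24 present. Satisfied.
Vote: requires two-thirds of the votes cast (24 − 3 abstaining = 21); 2/3 of 21 = 14, so 14 needed; 19 in favor. Satisfied.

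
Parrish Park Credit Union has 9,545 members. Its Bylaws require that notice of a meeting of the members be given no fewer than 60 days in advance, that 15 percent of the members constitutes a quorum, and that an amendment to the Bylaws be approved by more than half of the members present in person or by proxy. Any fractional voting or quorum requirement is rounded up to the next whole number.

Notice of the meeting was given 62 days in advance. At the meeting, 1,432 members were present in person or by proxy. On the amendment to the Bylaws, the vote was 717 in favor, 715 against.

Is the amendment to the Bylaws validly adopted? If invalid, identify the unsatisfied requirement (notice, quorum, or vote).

Valid — all requirements satisfied.

Notice: 62 days given; 60 required. Satisfied.
Quorum: 15% of 9,545 = 1,431.75, rounded up to 1,432; 1,432 present. Satisfied.
Vote: requires a majority of those present (1,432); a majority of 1432 is 717, so 717 needed; 717 in favor. Satisfied.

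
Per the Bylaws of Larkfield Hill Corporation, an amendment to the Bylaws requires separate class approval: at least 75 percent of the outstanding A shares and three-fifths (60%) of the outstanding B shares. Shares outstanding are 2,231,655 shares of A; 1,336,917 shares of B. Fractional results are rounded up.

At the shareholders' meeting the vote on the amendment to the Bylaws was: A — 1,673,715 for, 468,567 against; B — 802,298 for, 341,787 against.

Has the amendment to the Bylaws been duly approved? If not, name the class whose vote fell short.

A: 3/4 of 2231655 = 1673741.25, rounded up to 1673742; 1,673,742 required, 1,673,715 in favor — not approved.
B: 3/5 of 1336917 = 802150.20, rounded up to 802151; 802,151 required, 802,298 in favor — approved.

Not approved — the A shares did not give the required vote.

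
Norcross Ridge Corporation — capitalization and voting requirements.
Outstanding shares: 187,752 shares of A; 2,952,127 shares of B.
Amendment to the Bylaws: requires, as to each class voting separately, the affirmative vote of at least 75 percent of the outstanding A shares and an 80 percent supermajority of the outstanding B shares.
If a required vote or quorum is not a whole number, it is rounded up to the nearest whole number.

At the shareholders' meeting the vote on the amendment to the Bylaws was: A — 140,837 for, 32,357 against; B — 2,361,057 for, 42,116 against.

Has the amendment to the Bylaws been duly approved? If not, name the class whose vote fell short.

A: 3/4 of 187752 = 140814; 140,814 required, 140,837 in favor — approved.
B: 4/5 of 2952127 = 2361701.60, rounded up to 2361702; 2,361,702 required, 2,361,057 in favor — not approved.

Not approved — the B shares did not give the required vote.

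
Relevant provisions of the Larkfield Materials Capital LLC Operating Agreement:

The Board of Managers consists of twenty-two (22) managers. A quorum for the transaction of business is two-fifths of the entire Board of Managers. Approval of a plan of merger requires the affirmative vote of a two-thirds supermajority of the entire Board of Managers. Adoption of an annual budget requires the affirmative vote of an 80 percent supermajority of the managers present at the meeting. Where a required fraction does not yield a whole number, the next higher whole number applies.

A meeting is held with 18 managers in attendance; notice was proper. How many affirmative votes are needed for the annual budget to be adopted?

15

The annual budget requires four-fifths of the managers present (18).
4/5 of 18 = 14.40, rounded up to 15.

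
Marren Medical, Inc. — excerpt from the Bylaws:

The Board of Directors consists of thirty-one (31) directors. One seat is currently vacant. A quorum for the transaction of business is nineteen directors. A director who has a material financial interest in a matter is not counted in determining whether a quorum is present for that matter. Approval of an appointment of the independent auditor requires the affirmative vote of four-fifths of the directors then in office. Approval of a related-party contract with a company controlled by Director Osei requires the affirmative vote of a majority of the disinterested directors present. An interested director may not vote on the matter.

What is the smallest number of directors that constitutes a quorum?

The quorum is fixed at 19.

19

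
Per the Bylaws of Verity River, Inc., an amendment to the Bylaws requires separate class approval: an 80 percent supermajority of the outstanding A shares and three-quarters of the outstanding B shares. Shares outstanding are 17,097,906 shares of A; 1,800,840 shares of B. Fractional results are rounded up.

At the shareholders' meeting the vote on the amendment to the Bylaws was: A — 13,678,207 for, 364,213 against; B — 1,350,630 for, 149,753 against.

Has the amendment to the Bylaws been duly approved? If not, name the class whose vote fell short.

Not approved — the A shares did not give the required vote.

A: 4/5 of 17097906 = 13678324.80, rounded up to 13678325; 13,678,325 required, 13,678,207 in favor — not approved.
B: 3/4 of 1800840 = 1350630; 1,350,630 required, 1,350,630 in favor — approved.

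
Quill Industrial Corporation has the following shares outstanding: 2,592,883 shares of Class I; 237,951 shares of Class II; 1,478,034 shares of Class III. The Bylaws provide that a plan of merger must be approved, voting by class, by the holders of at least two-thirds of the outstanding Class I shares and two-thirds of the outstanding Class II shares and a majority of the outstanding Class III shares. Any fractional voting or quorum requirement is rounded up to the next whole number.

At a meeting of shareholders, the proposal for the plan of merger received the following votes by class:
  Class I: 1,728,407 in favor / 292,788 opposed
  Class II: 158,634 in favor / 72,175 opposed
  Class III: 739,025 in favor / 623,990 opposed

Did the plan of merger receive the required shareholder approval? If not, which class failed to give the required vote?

Class I: 2/3 of 2592883 = 1728588.67, rounded up to 1728589; 1,728,589 required, 1,728,407 in favor — not approved.
Class II: 2/3 of 237951 = 158634; 158,634 required, 158,634 in favor — approved.
Class III: a majority of 1478034 is 739018; 739,018 required, 739,025 in favor — approved.

Not approved — the Class I shares did not give the required vote.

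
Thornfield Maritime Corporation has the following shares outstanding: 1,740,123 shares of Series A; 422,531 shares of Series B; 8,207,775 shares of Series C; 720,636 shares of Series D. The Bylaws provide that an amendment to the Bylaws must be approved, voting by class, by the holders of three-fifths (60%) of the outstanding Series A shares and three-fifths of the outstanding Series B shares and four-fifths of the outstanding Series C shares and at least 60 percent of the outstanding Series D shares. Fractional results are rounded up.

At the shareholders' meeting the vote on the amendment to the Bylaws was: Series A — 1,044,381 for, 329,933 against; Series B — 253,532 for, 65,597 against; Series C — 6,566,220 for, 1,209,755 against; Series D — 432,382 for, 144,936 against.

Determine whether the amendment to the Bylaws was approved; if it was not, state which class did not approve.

Approved — every class gave the required vote.

Series A: 3/5 of 1740123 = 1044073.80, rounded up to 1044074; 1,044,074 required, 1,044,381 in favor — approved.
Series B: 3/5 of 422531 = 253518.60, rounded up to 253519; 253,519 required, 253,532 in favor — approved.
Series C: 4/5 of 8207775 = 6566220; 6,566,220 required, 6,566,220 in favor — approved.
Series D: 3/5 of 720636 = 432381.60, rounded up to 432382; 432,382 required, 432,382 in favor — approved.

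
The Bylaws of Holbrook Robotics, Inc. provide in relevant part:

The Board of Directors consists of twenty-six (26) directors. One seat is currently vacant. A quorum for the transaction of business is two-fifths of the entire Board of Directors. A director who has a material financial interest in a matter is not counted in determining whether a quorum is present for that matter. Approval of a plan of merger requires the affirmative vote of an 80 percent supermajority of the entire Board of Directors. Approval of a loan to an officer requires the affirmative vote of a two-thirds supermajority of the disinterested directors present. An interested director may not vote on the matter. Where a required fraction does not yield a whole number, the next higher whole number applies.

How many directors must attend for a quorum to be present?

2/5 of 26 = 10.40, rounded up to 11.

11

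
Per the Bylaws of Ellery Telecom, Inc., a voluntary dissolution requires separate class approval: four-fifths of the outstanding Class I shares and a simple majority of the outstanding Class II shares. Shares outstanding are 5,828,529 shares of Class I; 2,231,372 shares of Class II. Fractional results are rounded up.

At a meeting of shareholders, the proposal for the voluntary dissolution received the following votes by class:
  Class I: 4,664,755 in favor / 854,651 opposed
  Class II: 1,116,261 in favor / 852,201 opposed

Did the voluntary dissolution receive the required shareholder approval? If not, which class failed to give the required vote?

Approved — every class gave the required vote.

Class I: 4/5 of 5828529 = 4662823.20, rounded up to 4662824; 4,662,824 required, 4,664,755 in favor — approved.
Class II: a majority of 2231372 is 1115687; 1,115,687 required, 1,116,261 in favor — approved.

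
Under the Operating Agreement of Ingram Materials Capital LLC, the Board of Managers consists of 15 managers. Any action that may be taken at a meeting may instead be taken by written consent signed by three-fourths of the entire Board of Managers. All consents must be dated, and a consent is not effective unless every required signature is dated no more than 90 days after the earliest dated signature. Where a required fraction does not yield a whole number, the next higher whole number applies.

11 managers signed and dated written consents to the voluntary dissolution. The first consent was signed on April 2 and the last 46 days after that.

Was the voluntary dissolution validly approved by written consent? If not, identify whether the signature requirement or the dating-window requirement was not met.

Not effective — insufficient signatures.

Signatures required: three-fourths of 15 — 3/4 of 15 = 11.25, rounded up to 12, so 12 needed; 11 signed. Insufficient.
Dating window: the latest signature is 46 days after the earliest; the limit is 90 days. Within the window.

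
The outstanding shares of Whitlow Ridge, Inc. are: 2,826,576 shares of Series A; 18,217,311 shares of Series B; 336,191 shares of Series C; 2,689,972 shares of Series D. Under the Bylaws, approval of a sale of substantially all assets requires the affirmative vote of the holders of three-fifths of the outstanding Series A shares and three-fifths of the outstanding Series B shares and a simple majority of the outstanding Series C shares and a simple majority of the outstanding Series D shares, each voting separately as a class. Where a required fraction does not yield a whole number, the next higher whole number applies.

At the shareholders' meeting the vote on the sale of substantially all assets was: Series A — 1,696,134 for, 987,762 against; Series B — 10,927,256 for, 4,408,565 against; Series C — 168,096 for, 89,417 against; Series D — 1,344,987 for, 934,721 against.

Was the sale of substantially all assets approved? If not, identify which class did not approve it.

Not approved — the Series B shares did not give the required vote.

Series A: 3/5 of 2826576 = 1695945.60, rounded up to 1695946; 1,695,946 required, 1,696,134 in favor — approved.
Series B: 3/5 of 18217311 = 10930386.60, rounded up to 10930387; 10,930,387 required, 10,927,256 in favor — not approved.
Series C: a majority of 336191 is 168096; 168,096 required, 168,096 in favor — approved.
Series D: a majority of 2689972 is 1344987; 1,344,987 required, 1,344,987 in favor — approved.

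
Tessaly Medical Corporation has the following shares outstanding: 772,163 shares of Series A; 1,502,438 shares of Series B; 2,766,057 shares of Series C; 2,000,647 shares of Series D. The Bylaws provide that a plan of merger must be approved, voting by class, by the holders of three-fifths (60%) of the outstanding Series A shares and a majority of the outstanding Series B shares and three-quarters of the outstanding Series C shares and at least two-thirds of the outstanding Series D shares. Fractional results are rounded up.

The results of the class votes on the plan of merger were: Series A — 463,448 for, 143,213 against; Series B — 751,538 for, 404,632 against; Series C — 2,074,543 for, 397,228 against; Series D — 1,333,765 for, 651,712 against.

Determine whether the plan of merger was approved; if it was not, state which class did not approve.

Approved — every class gave the required vote.

Series A: 3/5 of 772163 = 463297.80, rounded up to 463298; 463,298 required, 463,448 in favor — approved.
Series B: a majority of 1502438 is 751220; 751,220 required, 751,538 in favor — approved.
Series C: 3/4 of 2766057 = 2074542.75, rounded up to 2074543; 2,074,543 required, 2,074,543 in favor — approved.
Series D: 2/3 of 2000647 = 1333764.67, rounded up to 1333765; 1,333,765 required, 1,333,765 in favor — approved.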